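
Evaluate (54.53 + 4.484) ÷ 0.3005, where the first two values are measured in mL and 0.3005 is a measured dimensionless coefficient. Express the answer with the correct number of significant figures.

196.4 mL

54.53 mL + 4.484 mL = 59.014 mL; the sum is limited to 2 decimal places (4 s.f.).
Carrying full precision, 59.014 ÷ 0.3005 = 196.386023295… mL; 0.3005 has 4 s.f., so the result keeps min(4, 4) = 4 s.f.
Rounded to 4 significant figures: 196.4 mL.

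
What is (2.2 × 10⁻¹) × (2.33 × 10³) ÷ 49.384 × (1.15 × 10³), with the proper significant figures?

1.2 × 10⁴

(2.2 × 10⁻¹) × (2.33 × 10³) ÷ 49.384 × (1.15 × 10³) = 11936.8621416…
Multiplication/division keeps the fewest significant figures: 2.2 × 10⁻¹ → 2 s.f., 2.33 × 10³ → 3 s.f., 49.384 → 5 s.f., 1.15 × 10³ → 3 s.f.; limit is 2.
Rounded to 2 significant figures: 1.2 × 10⁴.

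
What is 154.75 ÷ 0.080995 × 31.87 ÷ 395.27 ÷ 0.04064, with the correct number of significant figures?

154.75 ÷ 0.080995 × 31.87 ÷ 395.27 ÷ 0.04064 = 3790.59127302…
Multiplication/division keeps the fewest significant figures: 154.75 → 5 s.f., 0.080995 → 5 s.f., 31.87 → 4 s.f., 395.27 → 5 s.f., 0.04064 → 4 s.f.; limit is 4.
Rounded to 4 significant figures: 3791.

3791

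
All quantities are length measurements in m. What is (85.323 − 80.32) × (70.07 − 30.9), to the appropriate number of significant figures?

85.323 − 80.32 = 5.003, limited to 2 d.p. → 3 s.f.; 70.07 − 30.9 = 39.17, limited to 1 d.p. → 3 s.f.
Carrying full precision, 5.003 × 39.17 = 195.96751; keep min(3, 3) = 3 s.f.
Rounded to 3 significant figures: 196 m².

196 m²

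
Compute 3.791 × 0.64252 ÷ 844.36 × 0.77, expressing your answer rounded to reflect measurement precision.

2.2 × 10⁻³

3.791 × 0.64252 ÷ 844.36 × 0.77 = 0.002221281037…
Multiplication/division keeps the fewest significant figures: 3.791 → 4 s.f., 0.64252 → 5 s.f., 844.36 → 5 s.f., 0.77 → 2 s.f.; limit is 2.
Rounded to 2 significant figures: 2.2 × 10⁻³.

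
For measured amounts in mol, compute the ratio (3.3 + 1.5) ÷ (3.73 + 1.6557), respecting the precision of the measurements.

8.9 × 10⁻¹

3.3 + 1.5 = 4.8, limited to 1 d.p. → 2 s.f.; 3.73 + 1.6557 = 5.3857, limited to 2 d.p. → 3 s.f.
Carrying full precision, 4.8 ÷ 5.3857 = 0.891249048406…; keep min(2, 3) = 2 s.f.
Rounded to 2 significant figures: 8.9 × 10⁻¹.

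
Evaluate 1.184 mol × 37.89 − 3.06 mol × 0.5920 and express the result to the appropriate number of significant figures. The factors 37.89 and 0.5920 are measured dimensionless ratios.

43.05 mol

1.184 × 37.89 = 44.86176 → 44.86 mol (4 s.f., last digit at the 10^-2 place).
3.06 × 0.5920 = 1.81152 → 1.81 mol (3 s.f., last digit at the 10^-2 place).
Difference: 43.05024 mol; keep the coarser place, 10^-2.
Result: 43.05 mol.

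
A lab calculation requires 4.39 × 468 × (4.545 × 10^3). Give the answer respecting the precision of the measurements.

9.34 × 10^6

4.39 × 468 × (4.545 × 10^3) = 9337793.4
Multiplication/division keeps the fewest significant figures: 4.39 → 3 s.f., 468 → 3 s.f., 4.545 × 10^3 → 4 s.f.; limit is 3.
Rounded to 3 significant figures: 9.34 × 10^6.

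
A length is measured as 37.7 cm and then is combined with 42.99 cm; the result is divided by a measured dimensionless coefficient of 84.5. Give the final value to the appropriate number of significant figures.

37.7 cm + 42.99 cm = 80.69 cm; the sum is limited to 1 decimal place (3 s.f.).
Carrying full precision, 80.69 ÷ 84.5 = 0.954911242604… cm; 84.5 has 3 s.f., so the result keeps min(3, 3) = 3 s.f.
Rounded to 3 significant figures: 9.55 × 10^-1 cm.

9.55 × 10^-1 cm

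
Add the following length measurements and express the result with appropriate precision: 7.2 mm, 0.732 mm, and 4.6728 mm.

12.6 mm

7.2 mm + 0.732 mm + 4.6728 mm = 12.6048 mm.
Addition/subtraction keeps the fewest decimal places: 7.2 → 1 decimal place, 0.732 → 3 decimal places, 4.6728 → 4 decimal places; limit is 1.
Rounded to 1 decimal place: 12.6 mm.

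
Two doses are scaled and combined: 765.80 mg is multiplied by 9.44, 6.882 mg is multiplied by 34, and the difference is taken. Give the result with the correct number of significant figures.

765.80 × 9.44 = 7229.152 → 7.23 × 10^3 mg (3 s.f., last digit at the 10^1 place).
6.882 × 34 = 233.988 → 2.3 × 10^2 mg (2 s.f., last digit at the 10^1 place).
Difference: 6995.164 mg; keep the coarser place, 10^1.
Result: 7.00 × 10^3 mg.

7.00 × 10^3 mg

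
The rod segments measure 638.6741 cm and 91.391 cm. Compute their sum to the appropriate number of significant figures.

730.065 cm

638.6741 cm + 91.391 cm = 730.0651 cm.
Addition/subtraction keeps the fewest decimal places: 638.6741 → 4 decimal places, 91.391 → 3 decimal places; limit is 3.
Rounded to 3 decimal places: 730.065 cm.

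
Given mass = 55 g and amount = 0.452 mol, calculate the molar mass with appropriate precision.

1.2 × 10² g/mol

molar mass = 55 g ÷ 0.452 mol = 121.681415929… g/mol.
55 has 2 significant figures; 0.452 has 3.
Division/multiplication keeps the fewest: 2 significant figures.
Rounded: 1.2 × 10² g/mol.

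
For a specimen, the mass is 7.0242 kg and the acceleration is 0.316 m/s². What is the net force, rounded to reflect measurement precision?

2.22 N

net force = 7.0242 kg × 0.316 m/s² = 2.2196472 N.
7.0242 has 5 significant figures; 0.316 has 3.
Division/multiplication keeps the fewest: 3 significant figures.
Rounded: 2.22 N.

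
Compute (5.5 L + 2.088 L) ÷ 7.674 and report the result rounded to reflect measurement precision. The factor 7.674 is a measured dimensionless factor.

5.5 L + 2.088 L = 7.588 L; the sum is limited to 1 decimal place (2 s.f.).
Carrying full precision, 7.588 ÷ 7.674 = 0.988793328121… L; 7.674 has 4 s.f., so the result keeps min(2, 4) = 2 s.f.
Rounded to 2 significant figures: 0.99 L.

0.99 L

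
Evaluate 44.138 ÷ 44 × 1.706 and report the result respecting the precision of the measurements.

44.138 ÷ 44 × 1.706 = 1.71135063636…
Multiplication/division keeps the fewest significant figures: 44.138 → 5 s.f., 44 → 2 s.f., 1.706 → 4 s.f.; limit is 2.
Rounded to 2 significant figures: 1.7.

1.7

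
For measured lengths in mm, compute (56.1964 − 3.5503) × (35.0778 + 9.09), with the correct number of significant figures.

2325 mm²

56.1964 − 3.5503 = 52.6461, limited to 4 d.p. → 6 s.f.; 35.0778 + 9.09 = 44.1678, limited to 2 d.p. → 4 s.f.
Carrying full precision, 52.6461 × 44.1678 = 2325.26241558; keep min(6, 4) = 4 s.f.
Rounded to 4 significant figures: 2325 mm².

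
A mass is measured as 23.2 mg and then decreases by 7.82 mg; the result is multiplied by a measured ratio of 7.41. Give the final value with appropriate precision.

114 mg

23.2 mg − 7.82 mg = 15.38 mg; the difference is limited to 1 decimal place (3 s.f.).
Carrying full precision, 15.38 × 7.41 = 113.9658 mg; 7.41 has 3 s.f., so the result keeps min(3, 3) = 3 s.f.
Rounded to 3 significant figures: 114 mg.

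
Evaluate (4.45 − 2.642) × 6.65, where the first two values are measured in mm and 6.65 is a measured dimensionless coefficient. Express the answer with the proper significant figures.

12.0 mm

4.45 mm − 2.642 mm = 1.808 mm; the difference is limited to 2 decimal places (3 s.f.).
Carrying full precision, 1.808 × 6.65 = 12.0232 mm; 6.65 has 3 s.f., so the result keeps min(3, 3) = 3 s.f.
Rounded to 3 significant figures: 12.0 mm.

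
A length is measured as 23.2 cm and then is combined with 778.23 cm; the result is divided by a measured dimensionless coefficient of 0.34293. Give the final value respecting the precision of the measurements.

2337 cm

23.2 cm + 778.23 cm = 801.43 cm; the sum is limited to 1 decimal place (4 s.f.).
Carrying full precision, 801.43 ÷ 0.34293 = 2337.00755256… cm; 0.34293 has 5 s.f., so the result keeps min(4, 5) = 4 s.f.
Rounded to 4 significant figures: 2337 cm.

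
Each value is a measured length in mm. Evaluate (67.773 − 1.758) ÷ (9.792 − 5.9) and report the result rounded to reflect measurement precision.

17

67.773 − 1.758 = 66.015, limited to 3 d.p. → 5 s.f.; 9.792 − 5.9 = 3.892, limited to 1 d.p. → 2 s.f.
Carrying full precision, 66.015 ÷ 3.892 = 16.9617163412…; keep min(5, 2) = 2 s.f.
Rounded to 2 significant figures: 17.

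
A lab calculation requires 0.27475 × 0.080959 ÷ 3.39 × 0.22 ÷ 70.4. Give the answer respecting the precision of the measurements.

2.1 × 10^-5

0.27475 × 0.080959 ÷ 3.39 × 0.22 ÷ 70.4 = 0.0000205046877305…
Multiplication/division keeps the fewest significant figures: 0.27475 → 5 s.f., 0.080959 → 5 s.f., 3.39 → 3 s.f., 0.22 → 2 s.f., 70.4 → 3 s.f.; limit is 2.
Rounded to 2 significant figures: 2.1 × 10^-5.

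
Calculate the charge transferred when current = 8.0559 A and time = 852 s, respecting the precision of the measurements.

charge transferred = 8.0559 A × 852 s = 6863.6268 C.
8.0559 has 5 significant figures; 852 has 3.
Division/multiplication keeps the fewest: 3 significant figures.
Rounded: 6.86 × 10^3 C.

6.86 × 10^3 C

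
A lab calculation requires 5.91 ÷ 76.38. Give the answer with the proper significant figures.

0.0774

5.91 ÷ 76.38 = 0.0773762765122…
Multiplication/division keeps the fewest significant figures: 5.91 → 3 s.f., 76.38 → 4 s.f.; limit is 3.
Rounded to 3 significant figures: 0.0774.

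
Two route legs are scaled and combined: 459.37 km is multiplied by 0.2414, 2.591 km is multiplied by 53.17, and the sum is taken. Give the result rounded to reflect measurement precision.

459.37 × 0.2414 = 110.891918 → 110.9 km (4 s.f., last digit at the 10^-1 place).
2.591 × 53.17 = 137.76347 → 137.8 km (4 s.f., last digit at the 10^-1 place).
Sum: 248.655388 km; keep the coarser place, 10^-1.
Result: 248.7 km.

248.7 km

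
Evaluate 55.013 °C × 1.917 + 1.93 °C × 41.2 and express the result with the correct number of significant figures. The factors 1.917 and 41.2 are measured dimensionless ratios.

55.013 × 1.917 = 105.459921 → 1.055 × 10^2 °C (4 s.f., last digit at the 10^-1 place).
1.93 × 41.2 = 79.516 → 79.5 °C (3 s.f., last digit at the 10^-1 place).
Sum: 184.975921 °C; keep the coarser place, 10^-1.
Result: 185.0 °C.

185.0 °C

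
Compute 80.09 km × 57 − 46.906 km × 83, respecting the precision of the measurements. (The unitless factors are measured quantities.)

80.09 × 57 = 4565.13 → 4.6 × 10³ km (2 s.f., last digit at the 10^2 place).
46.906 × 83 = 3893.198 → 3.9 × 10³ km (2 s.f., last digit at the 10^2 place).
Difference: 671.932 km; keep the coarser place, 10^2.
Result: 7 × 10² km.

7 × 10² km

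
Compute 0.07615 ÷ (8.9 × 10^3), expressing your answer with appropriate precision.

8.6 × 10^-6

0.07615 ÷ (8.9 × 10^3) = 0.00000855617977528…
Multiplication/division keeps the fewest significant figures: 0.07615 → 4 s.f., 8.9 × 10^3 → 2 s.f.; limit is 2.
Rounded to 2 significant figures: 8.6 × 10^-6.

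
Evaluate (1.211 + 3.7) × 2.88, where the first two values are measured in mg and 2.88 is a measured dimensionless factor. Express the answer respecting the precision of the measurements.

1.211 mg + 3.7 mg = 4.911 mg; the sum is limited to 1 decimal place (2 s.f.).
Carrying full precision, 4.911 × 2.88 = 14.14368 mg; 2.88 has 3 s.f., so the result keeps min(2, 3) = 2 s.f.
Rounded to 2 significant figures: 14 mg.

14 mg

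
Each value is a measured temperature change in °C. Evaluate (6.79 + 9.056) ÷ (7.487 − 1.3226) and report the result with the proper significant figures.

6.79 + 9.056 = 15.846, limited to 2 d.p. → 4 s.f.; 7.487 − 1.3226 = 6.1644, limited to 3 d.p. → 4 s.f.
Carrying full precision, 15.846 ÷ 6.1644 = 2.57056647849…; keep min(4, 4) = 4 s.f.
Rounded to 4 significant figures: 2.571.

2.571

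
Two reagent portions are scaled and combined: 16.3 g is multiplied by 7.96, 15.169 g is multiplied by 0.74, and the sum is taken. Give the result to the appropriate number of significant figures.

16.3 × 7.96 = 129.748 → 130. g (3 s.f., last digit at the 10^0 place).
15.169 × 0.74 = 11.22506 → 11 g (2 s.f., last digit at the 10^0 place).
Sum: 140.97306 g; keep the coarser place, 10^0.
Result: 141 g.

141 g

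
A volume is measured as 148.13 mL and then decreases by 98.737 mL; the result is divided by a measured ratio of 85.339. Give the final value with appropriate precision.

0.5788 mL

148.13 mL − 98.737 mL = 49.393 mL; the difference is limited to 2 decimal places (4 s.f.).
Carrying full precision, 49.393 ÷ 85.339 = 0.578785783757… mL; 85.339 has 5 s.f., so the result keeps min(4, 5) = 4 s.f.
Rounded to 4 significant figures: 0.5788 mL.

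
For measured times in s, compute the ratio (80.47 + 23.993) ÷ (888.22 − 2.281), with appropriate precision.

0.11791

80.47 + 23.993 = 104.463, limited to 2 d.p. → 5 s.f.; 888.22 − 2.281 = 885.939, limited to 2 d.p. → 5 s.f.
Carrying full precision, 104.463 ÷ 885.939 = 0.117912181313…; keep min(5, 5) = 5 s.f.
Rounded to 5 significant figures: 0.11791.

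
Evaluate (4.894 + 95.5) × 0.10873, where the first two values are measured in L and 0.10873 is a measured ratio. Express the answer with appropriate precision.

4.894 L + 95.5 L = 100.394 L; the sum is limited to 1 decimal place (4 s.f.).
Carrying full precision, 100.394 × 0.10873 = 10.91583962 L; 0.10873 has 5 s.f., so the result keeps min(4, 5) = 4 s.f.
Rounded to 4 significant figures: 10.92 L.

10.92 L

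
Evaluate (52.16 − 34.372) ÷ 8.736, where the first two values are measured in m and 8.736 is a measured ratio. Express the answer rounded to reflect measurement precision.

52.16 m − 34.372 m = 17.788 m; the difference is limited to 2 decimal places (4 s.f.).
Carrying full precision, 17.788 ÷ 8.736 = 2.03617216117… m; 8.736 has 4 s.f., so the result keeps min(4, 4) = 4 s.f.
Rounded to 4 significant figures: 2.036 m.

2.036 m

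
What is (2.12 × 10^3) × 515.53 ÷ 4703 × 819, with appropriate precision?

1.90 × 10^5

(2.12 × 10^3) × 515.53 ÷ 4703 × 819 = 190326.265873…
Multiplication/division keeps the fewest significant figures: 2.12 × 10^3 → 3 s.f., 515.53 → 5 s.f., 4703 → 4 s.f., 819 → 3 s.f.; limit is 3.
Rounded to 3 significant figures: 1.90 × 10^5.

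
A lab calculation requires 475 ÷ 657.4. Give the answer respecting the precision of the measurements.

475 ÷ 657.4 = 0.722543352601…
Multiplication/division keeps the fewest significant figures: 475 → 3 s.f., 657.4 → 4 s.f.; limit is 3.
Rounded to 3 significant figures: 0.723.

0.723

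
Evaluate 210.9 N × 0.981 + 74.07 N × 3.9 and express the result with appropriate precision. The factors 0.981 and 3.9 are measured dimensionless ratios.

5.0 × 10^2 N

210.9 × 0.981 = 206.8929 → 207 N (3 s.f., last digit at the 10^0 place).
74.07 × 3.9 = 288.873 → 2.9 × 10^2 N (2 s.f., last digit at the 10^1 place).
Sum: 495.7659 N; keep the coarser place, 10^1.
Result: 5.0 × 10^2 N.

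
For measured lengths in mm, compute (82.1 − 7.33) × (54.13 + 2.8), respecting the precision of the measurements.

4.26 × 10^3 mm²

82.1 − 7.33 = 74.77, limited to 1 d.p. → 3 s.f.; 54.13 + 2.8 = 56.93, limited to 1 d.p. → 3 s.f.
Carrying full precision, 74.77 × 56.93 = 4256.6561; keep min(3, 3) = 3 s.f.
Rounded to 3 significant figures: 4.26 × 10^3 mm².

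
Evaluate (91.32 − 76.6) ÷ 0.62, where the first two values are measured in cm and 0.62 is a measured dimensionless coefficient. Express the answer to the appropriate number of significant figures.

91.32 cm − 76.6 cm = 14.72 cm; the difference is limited to 1 decimal place (3 s.f.).
Carrying full precision, 14.72 ÷ 0.62 = 23.7419354839… cm; 0.62 has 2 s.f., so the result keeps min(3, 2) = 2 s.f.
Rounded to 2 significant figures: 24 cm.

24 cm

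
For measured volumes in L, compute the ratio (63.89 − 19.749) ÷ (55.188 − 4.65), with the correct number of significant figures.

0.8734

63.89 − 19.749 = 44.141, limited to 2 d.p. → 4 s.f.; 55.188 − 4.65 = 50.538, limited to 2 d.p. → 4 s.f.
Carrying full precision, 44.141 ÷ 50.538 = 0.873421979501…; keep min(4, 4) = 4 s.f.
Rounded to 4 significant figures: 0.8734.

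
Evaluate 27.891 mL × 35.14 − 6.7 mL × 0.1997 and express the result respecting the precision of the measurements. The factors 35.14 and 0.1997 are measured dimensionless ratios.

978.8 mL

27.891 × 35.14 = 980.08974 → 980.1 mL (4 s.f., last digit at the 10^-1 place).
6.7 × 0.1997 = 1.33799 → 1.3 mL (2 s.f., last digit at the 10^-1 place).
Difference: 978.75175 mL; keep the coarser place, 10^-1.
Result: 978.8 mL.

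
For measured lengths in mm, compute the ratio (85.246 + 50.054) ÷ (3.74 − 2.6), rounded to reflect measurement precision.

1.2 × 10²

85.246 + 50.054 = 135.300, limited to 3 d.p. → 6 s.f.; 3.74 − 2.6 = 1.14, limited to 1 d.p. → 2 s.f.
Carrying full precision, 135.300 ÷ 1.14 = 118.684210526…; keep min(6, 2) = 2 s.f.
Rounded to 2 significant figures: 1.2 × 10².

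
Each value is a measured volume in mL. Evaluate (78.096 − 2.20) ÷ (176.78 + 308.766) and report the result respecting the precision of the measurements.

78.096 − 2.20 = 75.896, limited to 2 d.p. → 4 s.f.; 176.78 + 308.766 = 485.546, limited to 2 d.p. → 5 s.f.
Carrying full precision, 75.896 ÷ 485.546 = 0.156310627623…; keep min(4, 5) = 4 s.f.
Rounded to 4 significant figures: 0.1563.

0.1563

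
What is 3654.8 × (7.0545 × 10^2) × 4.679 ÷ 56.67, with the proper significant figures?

3654.8 × (7.0545 × 10^2) × 4.679 ÷ 56.67 = 212877.463387…
Multiplication/division keeps the fewest significant figures: 3654.8 → 5 s.f., 7.0545 × 10^2 → 5 s.f., 4.679 → 4 s.f., 56.67 → 4 s.f.; limit is 4.
Rounded to 4 significant figures: 2.129 × 10^5.

2.129 × 10^5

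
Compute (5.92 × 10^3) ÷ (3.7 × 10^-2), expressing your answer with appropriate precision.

1.6 × 10^5

(5.92 × 10^3) ÷ (3.7 × 10^-2) = 160000
Multiplication/division keeps the fewest significant figures: 5.92 × 10^3 → 3 s.f., 3.7 × 10^-2 → 2 s.f.; limit is 2.
Rounded to 2 significant figures: 1.6 × 10^5.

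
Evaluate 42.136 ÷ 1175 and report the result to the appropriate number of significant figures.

0.03586

42.136 ÷ 1175 = 0.0358604255319…
Multiplication/division keeps the fewest significant figures: 42.136 → 5 s.f., 1175 → 4 s.f.; limit is 4.
Rounded to 4 significant figures: 0.03586.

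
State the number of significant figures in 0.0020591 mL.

5

0.0020591: leading zeros are not significant; zeros between nonzero digits are significant.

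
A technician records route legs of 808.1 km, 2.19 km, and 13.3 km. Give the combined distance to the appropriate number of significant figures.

823.6 km

808.1 km + 2.19 km + 13.3 km = 823.59 km.
Addition/subtraction keeps the fewest decimal places: 808.1 → 1 decimal place, 2.19 → 2 decimal places, 13.3 → 1 decimal place; limit is 1.
Rounded to 1 decimal place: 823.6 km.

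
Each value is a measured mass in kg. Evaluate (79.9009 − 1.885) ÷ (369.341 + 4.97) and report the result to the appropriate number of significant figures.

0.20843

79.9009 − 1.885 = 78.0159, limited to 3 d.p. → 5 s.f.; 369.341 + 4.97 = 374.311, limited to 2 d.p. → 5 s.f.
Carrying full precision, 78.0159 ÷ 374.311 = 0.208425346837…; keep min(5, 5) = 5 s.f.
Rounded to 5 significant figures: 0.20843.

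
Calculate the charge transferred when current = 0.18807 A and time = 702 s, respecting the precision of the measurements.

charge transferred = 0.18807 A × 702 s = 132.02514 C.
0.18807 has 5 significant figures; 702 has 3.
Division/multiplication keeps the fewest: 3 significant figures.
Rounded: 132 C.

132 C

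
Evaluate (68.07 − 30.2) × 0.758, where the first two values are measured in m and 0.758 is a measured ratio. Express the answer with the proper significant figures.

28.7 m

68.07 m − 30.2 m = 37.87 m; the difference is limited to 1 decimal place (3 s.f.).
Carrying full precision, 37.87 × 0.758 = 28.70546 m; 0.758 has 3 s.f., so the result keeps min(3, 3) = 3 s.f.
Rounded to 3 significant figures: 28.7 m.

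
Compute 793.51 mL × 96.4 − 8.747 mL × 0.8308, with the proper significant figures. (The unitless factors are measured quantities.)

793.51 × 96.4 = 76494.364 → 7.65 × 10⁴ mL (3 s.f., last digit at the 10^2 place).
8.747 × 0.8308 = 7.2670076 → 7.267 mL (4 s.f., last digit at the 10^-3 place).
Difference: 76487.0969924 mL; keep the coarser place, 10^2.
Result: 7.65 × 10⁴ mL.

7.65 × 10⁴ mL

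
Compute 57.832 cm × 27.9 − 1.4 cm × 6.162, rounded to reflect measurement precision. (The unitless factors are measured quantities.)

57.832 × 27.9 = 1613.5128 → 1.61 × 10^3 cm (3 s.f., last digit at the 10^1 place).
1.4 × 6.162 = 8.6268 → 8.6 cm (2 s.f., last digit at the 10^-1 place).
Difference: 1604.886 cm; keep the coarser place, 10^1.
Result: 1.60 × 10^3 cm.

1.60 × 10^3 cm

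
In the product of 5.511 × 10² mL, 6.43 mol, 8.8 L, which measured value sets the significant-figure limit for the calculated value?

8.8 L

5.511 × 10² mL → 4 s.f.; 6.43 mol → 3 s.f.; 8.8 L → 2 s.f.
The fewest is 2 significant figures, from 8.8 L.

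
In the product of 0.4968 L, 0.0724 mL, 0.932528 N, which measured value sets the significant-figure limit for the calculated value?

0.0724 mL

0.4968 L → 4 s.f.; 0.0724 mL → 3 s.f.; 0.932528 N → 6 s.f.
The fewest is 3 significant figures, from 0.0724 mL.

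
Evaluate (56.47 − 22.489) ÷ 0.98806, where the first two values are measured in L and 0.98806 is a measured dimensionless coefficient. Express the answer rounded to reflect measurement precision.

34.39 L

56.47 L − 22.489 L = 33.981 L; the difference is limited to 2 decimal places (4 s.f.).
Carrying full precision, 33.981 ÷ 0.98806 = 34.3916361355… L; 0.98806 has 5 s.f., so the result keeps min(4, 5) = 4 s.f.
Rounded to 4 significant figures: 34.39 L.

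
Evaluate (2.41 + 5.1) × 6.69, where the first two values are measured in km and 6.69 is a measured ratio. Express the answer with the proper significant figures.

5.0 × 10^1 km

2.41 km + 5.1 km = 7.51 km; the sum is limited to 1 decimal place (2 s.f.).
Carrying full precision, 7.51 × 6.69 = 50.2419 km; 6.69 has 3 s.f., so the result keeps min(2, 3) = 2 s.f.
Rounded to 2 significant figures: 5.0 × 10^1 km.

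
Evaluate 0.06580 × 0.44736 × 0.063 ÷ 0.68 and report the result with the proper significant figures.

0.06580 × 0.44736 × 0.063 ÷ 0.68 = 0.00272718550588…
Multiplication/division keeps the fewest significant figures: 0.06580 → 4 s.f., 0.44736 → 5 s.f., 0.063 → 2 s.f., 0.68 → 2 s.f.; limit is 2.
Rounded to 2 significant figures: 0.0027.

0.0027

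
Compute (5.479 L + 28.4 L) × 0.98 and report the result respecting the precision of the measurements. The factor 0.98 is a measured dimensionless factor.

5.479 L + 28.4 L = 33.879 L; the sum is limited to 1 decimal place (3 s.f.).
Carrying full precision, 33.879 × 0.98 = 33.20142 L; 0.98 has 2 s.f., so the result keeps min(3, 2) = 2 s.f.
Rounded to 2 significant figures: 33 L.

33 L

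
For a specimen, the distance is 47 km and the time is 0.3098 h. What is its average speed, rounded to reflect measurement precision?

1.5 × 10^2 km/h

average speed = 47 km ÷ 0.3098 h = 151.710781149… km/h.
47 has 2 significant figures; 0.3098 has 4.
Division/multiplication keeps the fewest: 2 significant figures.
Rounded: 1.5 × 10^2 km/h.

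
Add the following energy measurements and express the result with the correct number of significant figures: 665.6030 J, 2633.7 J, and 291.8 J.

3591.1 J

665.6030 J + 2633.7 J + 291.8 J = 3591.1030 J.
Addition/subtraction keeps the fewest decimal places: 665.6030 → 4 decimal places, 2633.7 → 1 decimal place, 291.8 → 1 decimal place; limit is 1.
Rounded to 1 decimal place: 3591.1 J.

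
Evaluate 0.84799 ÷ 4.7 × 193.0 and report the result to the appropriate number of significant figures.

0.84799 ÷ 4.7 × 193.0 = 34.8217170213…
Multiplication/division keeps the fewest significant figures: 0.84799 → 5 s.f., 4.7 → 2 s.f., 193.0 → 4 s.f.; limit is 2.
Rounded to 2 significant figures: 35.

35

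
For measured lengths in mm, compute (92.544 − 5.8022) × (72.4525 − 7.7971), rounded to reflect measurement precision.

5608.3 mm²

92.544 − 5.8022 = 86.7418, limited to 3 d.p. → 5 s.f.; 72.4525 − 7.7971 = 64.6554, limited to 4 d.p. → 6 s.f.
Carrying full precision, 86.7418 × 64.6554 = 5608.32577572; keep min(5, 6) = 5 s.f.
Rounded to 5 significant figures: 5608.3 mm².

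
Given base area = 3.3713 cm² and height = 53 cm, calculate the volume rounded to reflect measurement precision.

1.8 × 10² cm³

volume = 3.3713 cm² × 53 cm = 178.6789 cm³.
3.3713 has 5 significant figures; 53 has 2.
Division/multiplication keeps the fewest: 2 significant figures.
Rounded: 1.8 × 10² cm³.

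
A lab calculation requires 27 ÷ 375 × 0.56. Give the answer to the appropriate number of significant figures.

0.040

27 ÷ 375 × 0.56 = 0.04032
Multiplication/division keeps the fewest significant figures: 27 → 2 s.f., 375 → 3 s.f., 0.56 → 2 s.f.; limit is 2.
Rounded to 2 significant figures: 0.040.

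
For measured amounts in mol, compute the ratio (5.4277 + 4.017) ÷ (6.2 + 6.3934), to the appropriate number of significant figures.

5.4277 + 4.017 = 9.4447, limited to 3 d.p. → 4 s.f.; 6.2 + 6.3934 = 12.5934, limited to 1 d.p. → 3 s.f.
Carrying full precision, 9.4447 ÷ 12.5934 = 0.749972207664…; keep min(4, 3) = 3 s.f.
Rounded to 3 significant figures: 0.750.

0.750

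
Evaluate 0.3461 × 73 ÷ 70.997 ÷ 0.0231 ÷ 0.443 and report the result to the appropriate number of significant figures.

35

0.3461 × 73 ÷ 70.997 ÷ 0.0231 ÷ 0.443 = 34.7751294593…
Multiplication/division keeps the fewest significant figures: 0.3461 → 4 s.f., 73 → 2 s.f., 70.997 → 5 s.f., 0.0231 → 3 s.f., 0.443 → 3 s.f.; limit is 2.
Rounded to 2 significant figures: 35.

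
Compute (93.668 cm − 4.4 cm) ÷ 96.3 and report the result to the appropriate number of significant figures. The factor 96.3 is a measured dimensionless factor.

0.927 cm

93.668 cm − 4.4 cm = 89.268 cm; the difference is limited to 1 decimal place (3 s.f.).
Carrying full precision, 89.268 ÷ 96.3 = 0.926978193146… cm; 96.3 has 3 s.f., so the result keeps min(3, 3) = 3 s.f.
Rounded to 3 significant figures: 0.927 cm.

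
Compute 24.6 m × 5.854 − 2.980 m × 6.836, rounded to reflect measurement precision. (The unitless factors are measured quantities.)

124 m

24.6 × 5.854 = 144.0084 → 144 m (3 s.f., last digit at the 10^0 place).
2.980 × 6.836 = 20.37128 → 20.37 m (4 s.f., last digit at the 10^-2 place).
Difference: 123.63712 m; keep the coarser place, 10^0.
Result: 124 m.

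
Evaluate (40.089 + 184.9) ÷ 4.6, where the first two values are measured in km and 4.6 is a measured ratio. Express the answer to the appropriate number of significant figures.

49 km

40.089 km + 184.9 km = 224.989 km; the sum is limited to 1 decimal place (4 s.f.).
Carrying full precision, 224.989 ÷ 4.6 = 48.9106521739… km; 4.6 has 2 s.f., so the result keeps min(4, 2) = 2 s.f.
Rounded to 2 significant figures: 49 km.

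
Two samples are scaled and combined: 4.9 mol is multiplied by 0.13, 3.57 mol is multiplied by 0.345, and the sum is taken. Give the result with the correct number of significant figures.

1.87 mol

4.9 × 0.13 = 0.637 → 0.64 mol (2 s.f., last digit at the 10^-2 place).
3.57 × 0.345 = 1.23165 → 1.23 mol (3 s.f., last digit at the 10^-2 place).
Sum: 1.86865 mol; keep the coarser place, 10^-2.
Result: 1.87 mol.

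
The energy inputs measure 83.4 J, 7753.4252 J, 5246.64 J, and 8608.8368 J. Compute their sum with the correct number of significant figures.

83.4 J + 7753.4252 J + 5246.64 J + 8608.8368 J = 21692.3020 J.
Addition/subtraction keeps the fewest decimal places: 83.4 → 1 decimal place, 7753.4252 → 4 decimal places, 5246.64 → 2 decimal places, 8608.8368 → 4 decimal places; limit is 1.
Rounded to 1 decimal place: 21692.3 J.

21692.3 J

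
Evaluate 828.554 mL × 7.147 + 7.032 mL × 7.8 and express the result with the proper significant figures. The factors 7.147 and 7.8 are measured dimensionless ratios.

828.554 × 7.147 = 5921.675438 → 5922 mL (4 s.f., last digit at the 10^0 place).
7.032 × 7.8 = 54.8496 → 55 mL (2 s.f., last digit at the 10^0 place).
Sum: 5976.525038 mL; keep the coarser place, 10^0.
Result: 5.977 × 10³ mL.

5.977 × 10³ mL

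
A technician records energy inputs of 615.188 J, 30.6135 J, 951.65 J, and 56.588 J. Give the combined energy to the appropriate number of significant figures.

1654.04 J

615.188 J + 30.6135 J + 951.65 J + 56.588 J = 1654.0395 J.
Addition/subtraction keeps the fewest decimal places: 615.188 → 3 decimal places, 30.6135 → 4 decimal places, 951.65 → 2 decimal places, 56.588 → 3 decimal places; limit is 2.
Rounded to 2 decimal places: 1654.04 J.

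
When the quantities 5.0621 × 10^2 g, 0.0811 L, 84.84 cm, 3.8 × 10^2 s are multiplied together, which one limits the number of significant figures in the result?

5.0621 × 10^2 g → 5 s.f.; 0.0811 L → 3 s.f.; 84.84 cm → 4 s.f.; 3.8 × 10^2 s → 2 s.f.
The fewest is 2 significant figures, from 3.8 × 10^2 s.

3.8 × 10^2 s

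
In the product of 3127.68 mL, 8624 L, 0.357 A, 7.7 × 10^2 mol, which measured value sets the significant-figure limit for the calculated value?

3127.68 mL → 6 s.f.; 8624 L → 4 s.f.; 0.357 A → 3 s.f.; 7.7 × 10^2 mol → 2 s.f.
The fewest is 2 significant figures, from 7.7 × 10^2 mol.

7.7 × 10^2 mol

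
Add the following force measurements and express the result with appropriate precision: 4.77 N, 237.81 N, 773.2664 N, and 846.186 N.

1862.03 N

4.77 N + 237.81 N + 773.2664 N + 846.186 N = 1862.0324 N.
Addition/subtraction keeps the fewest decimal places: 4.77 → 2 decimal places, 237.81 → 2 decimal places, 773.2664 → 4 decimal places, 846.186 → 3 decimal places; limit is 2.
Rounded to 2 decimal places: 1862.03 N.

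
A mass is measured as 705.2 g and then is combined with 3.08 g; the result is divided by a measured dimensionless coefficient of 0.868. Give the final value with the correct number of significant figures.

705.2 g + 3.08 g = 708.28 g; the sum is limited to 1 decimal place (4 s.f.).
Carrying full precision, 708.28 ÷ 0.868 = 815.99078341… g; 0.868 has 3 s.f., so the result keeps min(4, 3) = 3 s.f.
Rounded to 3 significant figures: 816 g.

816 g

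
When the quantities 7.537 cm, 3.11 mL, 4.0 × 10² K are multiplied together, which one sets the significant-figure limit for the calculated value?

4.0 × 10² K

7.537 cm → 4 s.f.; 3.11 mL → 3 s.f.; 4.0 × 10² K → 2 s.f.
The fewest is 2 significant figures, from 4.0 × 10² K.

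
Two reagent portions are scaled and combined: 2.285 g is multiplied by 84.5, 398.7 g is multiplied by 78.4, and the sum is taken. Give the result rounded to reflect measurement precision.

2.285 × 84.5 = 193.0825 → 193 g (3 s.f., last digit at the 10^0 place).
398.7 × 78.4 = 31258.08 → 3.13 × 10⁴ g (3 s.f., last digit at the 10^2 place).
Sum: 31451.1625 g; keep the coarser place, 10^2.
Result: 3.15 × 10⁴ g.

3.15 × 10⁴ g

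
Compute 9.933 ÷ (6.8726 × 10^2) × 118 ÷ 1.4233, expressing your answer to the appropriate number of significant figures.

1.20

9.933 ÷ (6.8726 × 10^2) × 118 ÷ 1.4233 = 1.19824306918…
Multiplication/division keeps the fewest significant figures: 9.933 → 4 s.f., 6.8726 × 10^2 → 5 s.f., 118 → 3 s.f., 1.4233 → 5 s.f.; limit is 3.
Rounded to 3 significant figures: 1.20.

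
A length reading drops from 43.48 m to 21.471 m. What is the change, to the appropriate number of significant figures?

22.01 m

43.48 m − 21.471 m = 22.009 m.
Addition/subtraction keeps the fewest decimal places: 43.48 → 2 decimal places, 21.471 → 3 decimal places; limit is 2.
Rounded to 2 decimal places: 22.01 m.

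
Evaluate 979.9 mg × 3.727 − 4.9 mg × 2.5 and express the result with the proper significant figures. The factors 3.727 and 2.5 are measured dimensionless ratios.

3640. mg

979.9 × 3.727 = 3652.0873 → 3.652 × 10³ mg (4 s.f., last digit at the 10^0 place).
4.9 × 2.5 = 12.25 → 12 mg (2 s.f., last digit at the 10^0 place).
Difference: 3639.8373 mg; keep the coarser place, 10^0.
Result: 3640. mg.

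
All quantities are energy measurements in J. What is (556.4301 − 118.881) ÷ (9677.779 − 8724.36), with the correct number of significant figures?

0.45893

556.4301 − 118.881 = 437.5491, limited to 3 d.p. → 6 s.f.; 9677.779 − 8724.36 = 953.419, limited to 2 d.p. → 5 s.f.
Carrying full precision, 437.5491 ÷ 953.419 = 0.458926348227…; keep min(6, 5) = 5 s.f.
Rounded to 5 significant figures: 0.45893.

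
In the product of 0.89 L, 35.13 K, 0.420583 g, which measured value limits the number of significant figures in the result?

0.89 L → 2 s.f.; 35.13 K → 4 s.f.; 0.420583 g → 6 s.f.
The fewest is 2 significant figures, from 0.89 L.

0.89 L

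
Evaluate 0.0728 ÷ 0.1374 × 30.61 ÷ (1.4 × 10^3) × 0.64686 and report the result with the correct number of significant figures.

0.0728 ÷ 0.1374 × 30.61 ÷ (1.4 × 10^3) × 0.64686 = 0.00749359533624…
Multiplication/division keeps the fewest significant figures: 0.0728 → 3 s.f., 0.1374 → 4 s.f., 30.61 → 4 s.f., 1.4 × 10^3 → 2 s.f., 0.64686 → 5 s.f.; limit is 2.
Rounded to 2 significant figures: 0.0075.

0.0075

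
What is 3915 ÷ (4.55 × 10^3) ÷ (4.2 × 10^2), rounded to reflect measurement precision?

3915 ÷ (4.55 × 10^3) ÷ (4.2 × 10^2) = 0.00204866562009…
Multiplication/division keeps the fewest significant figures: 3915 → 4 s.f., 4.55 × 10^3 → 3 s.f., 4.2 × 10^2 → 2 s.f.; limit is 2.
Rounded to 2 significant figures: 0.0020.

0.0020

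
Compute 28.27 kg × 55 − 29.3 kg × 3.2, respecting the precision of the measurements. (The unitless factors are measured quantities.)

28.27 × 55 = 1554.85 → 1.6 × 10³ kg (2 s.f., last digit at the 10^2 place).
29.3 × 3.2 = 93.76 → 94 kg (2 s.f., last digit at the 10^0 place).
Difference: 1461.09 kg; keep the coarser place, 10^2.
Result: 1.5 × 10³ kg.

1.5 × 10³ kg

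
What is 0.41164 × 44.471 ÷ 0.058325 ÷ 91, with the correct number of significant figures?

3.4

0.41164 × 44.471 ÷ 0.058325 ÷ 91 = 3.44904074648…
Multiplication/division keeps the fewest significant figures: 0.41164 → 5 s.f., 44.471 → 5 s.f., 0.058325 → 5 s.f., 91 → 2 s.f.; limit is 2.
Rounded to 2 significant figures: 3.4.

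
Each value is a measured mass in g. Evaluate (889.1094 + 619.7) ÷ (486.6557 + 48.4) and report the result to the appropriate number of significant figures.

889.1094 + 619.7 = 1508.8094, limited to 1 d.p. → 5 s.f.; 486.6557 + 48.4 = 535.0557, limited to 1 d.p. → 4 s.f.
Carrying full precision, 1508.8094 ÷ 535.0557 = 2.819910899…; keep min(5, 4) = 4 s.f.
Rounded to 4 significant figures: 2.820.

2.820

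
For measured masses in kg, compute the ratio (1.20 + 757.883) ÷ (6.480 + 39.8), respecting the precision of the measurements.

16.4

1.20 + 757.883 = 759.083, limited to 2 d.p. → 5 s.f.; 6.480 + 39.8 = 46.280, limited to 1 d.p. → 3 s.f.
Carrying full precision, 759.083 ÷ 46.280 = 16.4019662921…; keep min(5, 3) = 3 s.f.
Rounded to 3 significant figures: 16.4.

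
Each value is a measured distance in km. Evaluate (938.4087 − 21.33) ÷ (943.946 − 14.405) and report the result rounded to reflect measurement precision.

938.4087 − 21.33 = 917.0787, limited to 2 d.p. → 5 s.f.; 943.946 − 14.405 = 929.541, limited to 3 d.p. → 6 s.f.
Carrying full precision, 917.0787 ÷ 929.541 = 0.986593060446…; keep min(5, 6) = 5 s.f.
Rounded to 5 significant figures: 0.98659.

0.98659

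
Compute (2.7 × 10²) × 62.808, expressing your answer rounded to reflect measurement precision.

1.7 × 10⁴

(2.7 × 10²) × 62.808 = 16958.16
Multiplication/division keeps the fewest significant figures: 2.7 × 10² → 2 s.f., 62.808 → 5 s.f.; limit is 2.
Rounded to 2 significant figures: 1.7 × 10⁴.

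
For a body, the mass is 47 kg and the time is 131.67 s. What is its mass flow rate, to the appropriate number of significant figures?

mass flow rate = 47 kg ÷ 131.67 s = 0.356952988532… kg/s.
47 has 2 significant figures; 131.67 has 5.
Division/multiplication keeps the fewest: 2 significant figures.
Rounded: 0.36 kg/s.

0.36 kg/s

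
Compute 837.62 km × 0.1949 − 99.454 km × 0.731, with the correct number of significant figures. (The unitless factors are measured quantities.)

837.62 × 0.1949 = 163.252138 → 163.3 km (4 s.f., last digit at the 10^-1 place).
99.454 × 0.731 = 72.700874 → 72.7 km (3 s.f., last digit at the 10^-1 place).
Difference: 90.551264 km; keep the coarser place, 10^-1.
Result: 90.6 km.

90.6 km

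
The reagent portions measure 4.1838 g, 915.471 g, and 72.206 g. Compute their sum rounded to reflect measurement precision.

4.1838 g + 915.471 g + 72.206 g = 991.8608 g.
Addition/subtraction keeps the fewest decimal places: 4.1838 → 4 decimal places, 915.471 → 3 decimal places, 72.206 → 3 decimal places; limit is 3.
Rounded to 3 decimal places: 991.861 g.

991.861 g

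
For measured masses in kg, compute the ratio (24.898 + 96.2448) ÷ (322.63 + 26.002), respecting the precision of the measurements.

0.34748

24.898 + 96.2448 = 121.1428, limited to 3 d.p. → 6 s.f.; 322.63 + 26.002 = 348.632, limited to 2 d.p. → 5 s.f.
Carrying full precision, 121.1428 ÷ 348.632 = 0.347480437826…; keep min(6, 5) = 5 s.f.
Rounded to 5 significant figures: 0.34748.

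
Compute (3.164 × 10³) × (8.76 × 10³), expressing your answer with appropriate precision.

(3.164 × 10³) × (8.76 × 10³) = 27716640
Multiplication/division keeps the fewest significant figures: 3.164 × 10³ → 4 s.f., 8.76 × 10³ → 3 s.f.; limit is 3.
Rounded to 3 significant figures: 2.77 × 10⁷.

2.77 × 10⁷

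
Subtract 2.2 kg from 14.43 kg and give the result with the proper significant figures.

12.2 kg

14.43 kg − 2.2 kg = 12.23 kg.
Addition/subtraction keeps the fewest decimal places: 14.43 → 2 decimal places, 2.2 → 1 decimal place; limit is 1.
Rounded to 1 decimal place: 12.2 kg.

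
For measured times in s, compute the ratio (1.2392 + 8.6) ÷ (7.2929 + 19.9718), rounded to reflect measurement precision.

1.2392 + 8.6 = 9.8392, limited to 1 d.p. → 2 s.f.; 7.2929 + 19.9718 = 27.2647, limited to 4 d.p. → 6 s.f.
Carrying full precision, 9.8392 ÷ 27.2647 = 0.360876884763…; keep min(2, 6) = 2 s.f.
Rounded to 2 significant figures: 0.36.

0.36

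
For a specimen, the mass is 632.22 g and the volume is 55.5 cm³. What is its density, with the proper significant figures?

11.4 g/cm³

density = 632.22 g ÷ 55.5 cm³ = 11.3913513514… g/cm³.
632.22 has 5 significant figures; 55.5 has 3.
Division/multiplication keeps the fewest: 3 significant figures.
Rounded: 11.4 g/cm³.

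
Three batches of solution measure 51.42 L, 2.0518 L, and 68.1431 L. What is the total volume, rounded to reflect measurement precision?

51.42 L + 2.0518 L + 68.1431 L = 121.6149 L.
Addition/subtraction keeps the fewest decimal places: 51.42 → 2 decimal places, 2.0518 → 4 decimal places, 68.1431 → 4 decimal places; limit is 2.
Rounded to 2 decimal places: 121.61 L.

121.61 L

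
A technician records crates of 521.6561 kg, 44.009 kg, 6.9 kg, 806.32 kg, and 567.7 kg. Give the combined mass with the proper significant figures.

1.9466 × 10³ kg

521.6561 kg + 44.009 kg + 6.9 kg + 806.32 kg + 567.7 kg = 1946.5851 kg.
Addition/subtraction keeps the fewest decimal places: 521.6561 → 4 decimal places, 44.009 → 3 decimal places, 6.9 → 1 decimal place, 806.32 → 2 decimal places, 567.7 → 1 decimal place; limit is 1.
Rounded to 1 decimal place: 1.9466 × 10³ kg.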